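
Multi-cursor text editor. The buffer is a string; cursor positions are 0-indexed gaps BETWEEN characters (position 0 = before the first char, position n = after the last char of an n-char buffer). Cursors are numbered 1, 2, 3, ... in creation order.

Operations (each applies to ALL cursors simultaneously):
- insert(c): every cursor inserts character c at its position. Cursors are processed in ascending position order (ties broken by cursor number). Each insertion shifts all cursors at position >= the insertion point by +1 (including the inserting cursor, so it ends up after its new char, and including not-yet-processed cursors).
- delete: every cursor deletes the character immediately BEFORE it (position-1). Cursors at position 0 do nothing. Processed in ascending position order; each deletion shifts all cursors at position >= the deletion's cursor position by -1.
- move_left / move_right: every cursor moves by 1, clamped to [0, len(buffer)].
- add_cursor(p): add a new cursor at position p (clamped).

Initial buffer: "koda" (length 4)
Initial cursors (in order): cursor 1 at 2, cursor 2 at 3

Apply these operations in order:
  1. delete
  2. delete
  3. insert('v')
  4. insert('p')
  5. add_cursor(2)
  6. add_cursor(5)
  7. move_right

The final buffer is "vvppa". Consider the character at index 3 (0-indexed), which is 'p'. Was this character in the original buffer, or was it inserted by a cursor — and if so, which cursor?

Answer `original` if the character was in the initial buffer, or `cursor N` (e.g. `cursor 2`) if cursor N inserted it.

After op 1 (delete): buffer="ka" (len 2), cursors c1@1 c2@1, authorship ..
After op 2 (delete): buffer="a" (len 1), cursors c1@0 c2@0, authorship .
After op 3 (insert('v')): buffer="vva" (len 3), cursors c1@2 c2@2, authorship 12.
After op 4 (insert('p')): buffer="vvppa" (len 5), cursors c1@4 c2@4, authorship 1212.
After op 5 (add_cursor(2)): buffer="vvppa" (len 5), cursors c3@2 c1@4 c2@4, authorship 1212.
After op 6 (add_cursor(5)): buffer="vvppa" (len 5), cursors c3@2 c1@4 c2@4 c4@5, authorship 1212.
After op 7 (move_right): buffer="vvppa" (len 5), cursors c3@3 c1@5 c2@5 c4@5, authorship 1212.
Authorship (.=original, N=cursor N): 1 2 1 2 .
Index 3: author = 2

Answer: cursor 2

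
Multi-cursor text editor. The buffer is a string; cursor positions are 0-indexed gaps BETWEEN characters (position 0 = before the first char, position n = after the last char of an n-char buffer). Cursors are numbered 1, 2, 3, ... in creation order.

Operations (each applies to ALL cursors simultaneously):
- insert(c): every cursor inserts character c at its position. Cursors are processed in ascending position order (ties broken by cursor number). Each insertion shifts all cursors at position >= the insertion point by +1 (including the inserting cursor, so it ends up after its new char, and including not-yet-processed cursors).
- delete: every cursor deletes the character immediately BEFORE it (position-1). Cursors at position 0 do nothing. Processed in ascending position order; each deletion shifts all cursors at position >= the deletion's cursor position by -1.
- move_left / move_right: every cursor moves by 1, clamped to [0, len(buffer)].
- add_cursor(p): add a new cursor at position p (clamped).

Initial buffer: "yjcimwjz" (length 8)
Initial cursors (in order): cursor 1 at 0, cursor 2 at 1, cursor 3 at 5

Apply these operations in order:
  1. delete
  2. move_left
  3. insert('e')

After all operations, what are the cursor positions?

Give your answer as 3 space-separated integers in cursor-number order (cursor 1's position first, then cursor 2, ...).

After op 1 (delete): buffer="jciwjz" (len 6), cursors c1@0 c2@0 c3@3, authorship ......
After op 2 (move_left): buffer="jciwjz" (len 6), cursors c1@0 c2@0 c3@2, authorship ......
After op 3 (insert('e')): buffer="eejceiwjz" (len 9), cursors c1@2 c2@2 c3@5, authorship 12..3....

Answer: 2 2 5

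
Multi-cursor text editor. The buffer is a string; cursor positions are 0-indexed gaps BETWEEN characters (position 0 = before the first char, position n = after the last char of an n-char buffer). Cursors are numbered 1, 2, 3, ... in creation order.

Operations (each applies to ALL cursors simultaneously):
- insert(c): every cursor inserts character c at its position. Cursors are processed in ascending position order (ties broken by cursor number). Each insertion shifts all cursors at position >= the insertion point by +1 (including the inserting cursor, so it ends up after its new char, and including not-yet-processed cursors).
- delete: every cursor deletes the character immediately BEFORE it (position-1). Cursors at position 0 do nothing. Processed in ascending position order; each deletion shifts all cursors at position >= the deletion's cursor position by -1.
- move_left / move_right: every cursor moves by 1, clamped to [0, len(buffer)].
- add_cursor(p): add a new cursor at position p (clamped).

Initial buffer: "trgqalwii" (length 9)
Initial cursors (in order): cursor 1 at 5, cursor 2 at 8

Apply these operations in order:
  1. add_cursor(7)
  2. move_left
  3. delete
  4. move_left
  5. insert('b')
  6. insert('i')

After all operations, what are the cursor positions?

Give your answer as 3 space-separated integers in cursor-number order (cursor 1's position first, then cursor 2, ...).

After op 1 (add_cursor(7)): buffer="trgqalwii" (len 9), cursors c1@5 c3@7 c2@8, authorship .........
After op 2 (move_left): buffer="trgqalwii" (len 9), cursors c1@4 c3@6 c2@7, authorship .........
After op 3 (delete): buffer="trgaii" (len 6), cursors c1@3 c2@4 c3@4, authorship ......
After op 4 (move_left): buffer="trgaii" (len 6), cursors c1@2 c2@3 c3@3, authorship ......
After op 5 (insert('b')): buffer="trbgbbaii" (len 9), cursors c1@3 c2@6 c3@6, authorship ..1.23...
After op 6 (insert('i')): buffer="trbigbbiiaii" (len 12), cursors c1@4 c2@9 c3@9, authorship ..11.2323...

Answer: 4 9 9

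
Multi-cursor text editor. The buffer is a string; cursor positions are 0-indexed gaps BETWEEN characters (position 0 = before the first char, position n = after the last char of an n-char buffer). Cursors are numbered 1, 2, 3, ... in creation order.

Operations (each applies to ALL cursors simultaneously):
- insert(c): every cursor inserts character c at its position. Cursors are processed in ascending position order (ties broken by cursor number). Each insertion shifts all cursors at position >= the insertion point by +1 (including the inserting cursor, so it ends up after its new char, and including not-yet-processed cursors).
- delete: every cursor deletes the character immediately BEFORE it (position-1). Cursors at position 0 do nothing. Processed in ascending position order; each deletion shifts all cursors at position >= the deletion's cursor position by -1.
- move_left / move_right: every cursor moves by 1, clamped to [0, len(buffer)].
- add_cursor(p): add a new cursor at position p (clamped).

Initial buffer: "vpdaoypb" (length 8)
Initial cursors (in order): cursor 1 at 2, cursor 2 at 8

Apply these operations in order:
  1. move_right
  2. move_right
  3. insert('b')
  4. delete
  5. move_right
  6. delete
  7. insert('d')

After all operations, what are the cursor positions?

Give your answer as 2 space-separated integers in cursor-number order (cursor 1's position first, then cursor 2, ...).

Answer: 5 8

Derivation:
After op 1 (move_right): buffer="vpdaoypb" (len 8), cursors c1@3 c2@8, authorship ........
After op 2 (move_right): buffer="vpdaoypb" (len 8), cursors c1@4 c2@8, authorship ........
After op 3 (insert('b')): buffer="vpdaboypbb" (len 10), cursors c1@5 c2@10, authorship ....1....2
After op 4 (delete): buffer="vpdaoypb" (len 8), cursors c1@4 c2@8, authorship ........
After op 5 (move_right): buffer="vpdaoypb" (len 8), cursors c1@5 c2@8, authorship ........
After op 6 (delete): buffer="vpdayp" (len 6), cursors c1@4 c2@6, authorship ......
After op 7 (insert('d')): buffer="vpdadypd" (len 8), cursors c1@5 c2@8, authorship ....1..2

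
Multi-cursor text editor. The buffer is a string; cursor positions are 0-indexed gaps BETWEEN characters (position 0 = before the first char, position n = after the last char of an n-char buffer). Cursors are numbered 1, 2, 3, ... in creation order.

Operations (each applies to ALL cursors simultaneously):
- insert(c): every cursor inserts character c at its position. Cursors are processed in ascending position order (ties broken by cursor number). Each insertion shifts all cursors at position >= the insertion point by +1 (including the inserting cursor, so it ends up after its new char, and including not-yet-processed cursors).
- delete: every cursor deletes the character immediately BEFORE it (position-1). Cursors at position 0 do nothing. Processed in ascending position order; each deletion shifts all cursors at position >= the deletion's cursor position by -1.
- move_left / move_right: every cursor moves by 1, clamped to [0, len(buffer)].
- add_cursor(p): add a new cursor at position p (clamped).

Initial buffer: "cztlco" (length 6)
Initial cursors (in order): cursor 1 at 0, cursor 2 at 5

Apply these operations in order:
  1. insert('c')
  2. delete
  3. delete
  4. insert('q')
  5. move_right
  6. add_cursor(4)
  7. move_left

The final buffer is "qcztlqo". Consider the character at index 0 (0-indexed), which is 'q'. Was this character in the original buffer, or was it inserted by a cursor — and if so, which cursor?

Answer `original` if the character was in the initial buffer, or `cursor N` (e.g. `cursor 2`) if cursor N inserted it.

After op 1 (insert('c')): buffer="ccztlcco" (len 8), cursors c1@1 c2@7, authorship 1.....2.
After op 2 (delete): buffer="cztlco" (len 6), cursors c1@0 c2@5, authorship ......
After op 3 (delete): buffer="cztlo" (len 5), cursors c1@0 c2@4, authorship .....
After op 4 (insert('q')): buffer="qcztlqo" (len 7), cursors c1@1 c2@6, authorship 1....2.
After op 5 (move_right): buffer="qcztlqo" (len 7), cursors c1@2 c2@7, authorship 1....2.
After op 6 (add_cursor(4)): buffer="qcztlqo" (len 7), cursors c1@2 c3@4 c2@7, authorship 1....2.
After op 7 (move_left): buffer="qcztlqo" (len 7), cursors c1@1 c3@3 c2@6, authorship 1....2.
Authorship (.=original, N=cursor N): 1 . . . . 2 .
Index 0: author = 1

Answer: cursor 1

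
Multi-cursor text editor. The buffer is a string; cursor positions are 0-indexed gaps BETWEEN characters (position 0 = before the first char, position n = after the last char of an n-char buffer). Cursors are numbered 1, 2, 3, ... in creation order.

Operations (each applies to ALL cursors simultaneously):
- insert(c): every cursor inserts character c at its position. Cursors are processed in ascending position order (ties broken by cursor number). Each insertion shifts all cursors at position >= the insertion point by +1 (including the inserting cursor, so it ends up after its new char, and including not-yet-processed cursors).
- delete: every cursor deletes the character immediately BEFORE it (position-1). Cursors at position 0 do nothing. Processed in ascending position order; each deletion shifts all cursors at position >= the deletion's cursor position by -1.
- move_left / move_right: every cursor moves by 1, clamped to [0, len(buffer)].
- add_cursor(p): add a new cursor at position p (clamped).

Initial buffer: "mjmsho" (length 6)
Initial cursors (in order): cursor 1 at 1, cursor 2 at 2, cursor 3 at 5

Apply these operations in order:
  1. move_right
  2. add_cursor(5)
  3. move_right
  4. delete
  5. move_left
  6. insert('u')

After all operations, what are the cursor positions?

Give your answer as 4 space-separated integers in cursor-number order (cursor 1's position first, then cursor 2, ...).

Answer: 5 5 5 5

Derivation:
After op 1 (move_right): buffer="mjmsho" (len 6), cursors c1@2 c2@3 c3@6, authorship ......
After op 2 (add_cursor(5)): buffer="mjmsho" (len 6), cursors c1@2 c2@3 c4@5 c3@6, authorship ......
After op 3 (move_right): buffer="mjmsho" (len 6), cursors c1@3 c2@4 c3@6 c4@6, authorship ......
After op 4 (delete): buffer="mj" (len 2), cursors c1@2 c2@2 c3@2 c4@2, authorship ..
After op 5 (move_left): buffer="mj" (len 2), cursors c1@1 c2@1 c3@1 c4@1, authorship ..
After op 6 (insert('u')): buffer="muuuuj" (len 6), cursors c1@5 c2@5 c3@5 c4@5, authorship .1234.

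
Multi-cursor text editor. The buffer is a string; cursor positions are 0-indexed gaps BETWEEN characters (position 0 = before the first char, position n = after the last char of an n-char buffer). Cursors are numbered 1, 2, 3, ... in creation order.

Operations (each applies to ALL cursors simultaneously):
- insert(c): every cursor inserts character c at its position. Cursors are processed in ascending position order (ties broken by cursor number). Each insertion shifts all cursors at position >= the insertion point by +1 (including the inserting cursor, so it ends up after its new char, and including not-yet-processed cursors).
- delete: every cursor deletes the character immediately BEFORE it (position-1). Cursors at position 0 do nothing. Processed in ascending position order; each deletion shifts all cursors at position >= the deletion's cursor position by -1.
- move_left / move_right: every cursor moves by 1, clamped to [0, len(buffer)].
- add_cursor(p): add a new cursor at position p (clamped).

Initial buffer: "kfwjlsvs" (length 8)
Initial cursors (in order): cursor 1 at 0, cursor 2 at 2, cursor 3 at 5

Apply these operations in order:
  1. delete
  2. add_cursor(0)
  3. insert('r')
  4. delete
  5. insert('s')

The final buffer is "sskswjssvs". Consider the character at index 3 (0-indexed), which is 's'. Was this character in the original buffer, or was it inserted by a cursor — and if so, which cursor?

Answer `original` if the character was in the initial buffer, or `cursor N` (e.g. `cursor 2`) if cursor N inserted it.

Answer: cursor 2

Derivation:
After op 1 (delete): buffer="kwjsvs" (len 6), cursors c1@0 c2@1 c3@3, authorship ......
After op 2 (add_cursor(0)): buffer="kwjsvs" (len 6), cursors c1@0 c4@0 c2@1 c3@3, authorship ......
After op 3 (insert('r')): buffer="rrkrwjrsvs" (len 10), cursors c1@2 c4@2 c2@4 c3@7, authorship 14.2..3...
After op 4 (delete): buffer="kwjsvs" (len 6), cursors c1@0 c4@0 c2@1 c3@3, authorship ......
After op 5 (insert('s')): buffer="sskswjssvs" (len 10), cursors c1@2 c4@2 c2@4 c3@7, authorship 14.2..3...
Authorship (.=original, N=cursor N): 1 4 . 2 . . 3 . . .
Index 3: author = 2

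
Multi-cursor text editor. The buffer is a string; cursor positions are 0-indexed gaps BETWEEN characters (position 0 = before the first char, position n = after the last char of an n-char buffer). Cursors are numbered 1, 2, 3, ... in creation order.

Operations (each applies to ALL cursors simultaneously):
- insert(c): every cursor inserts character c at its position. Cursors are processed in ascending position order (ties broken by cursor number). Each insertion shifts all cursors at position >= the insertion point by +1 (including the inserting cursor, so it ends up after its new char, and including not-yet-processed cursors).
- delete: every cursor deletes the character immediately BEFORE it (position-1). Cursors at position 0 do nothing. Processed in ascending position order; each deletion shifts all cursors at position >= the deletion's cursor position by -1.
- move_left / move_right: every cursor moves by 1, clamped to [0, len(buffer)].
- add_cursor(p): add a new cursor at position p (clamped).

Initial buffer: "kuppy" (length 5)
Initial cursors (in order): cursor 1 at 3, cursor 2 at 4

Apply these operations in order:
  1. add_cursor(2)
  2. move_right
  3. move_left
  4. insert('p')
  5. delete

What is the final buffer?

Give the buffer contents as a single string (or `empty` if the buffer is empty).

After op 1 (add_cursor(2)): buffer="kuppy" (len 5), cursors c3@2 c1@3 c2@4, authorship .....
After op 2 (move_right): buffer="kuppy" (len 5), cursors c3@3 c1@4 c2@5, authorship .....
After op 3 (move_left): buffer="kuppy" (len 5), cursors c3@2 c1@3 c2@4, authorship .....
After op 4 (insert('p')): buffer="kupppppy" (len 8), cursors c3@3 c1@5 c2@7, authorship ..3.1.2.
After op 5 (delete): buffer="kuppy" (len 5), cursors c3@2 c1@3 c2@4, authorship .....

Answer: kuppy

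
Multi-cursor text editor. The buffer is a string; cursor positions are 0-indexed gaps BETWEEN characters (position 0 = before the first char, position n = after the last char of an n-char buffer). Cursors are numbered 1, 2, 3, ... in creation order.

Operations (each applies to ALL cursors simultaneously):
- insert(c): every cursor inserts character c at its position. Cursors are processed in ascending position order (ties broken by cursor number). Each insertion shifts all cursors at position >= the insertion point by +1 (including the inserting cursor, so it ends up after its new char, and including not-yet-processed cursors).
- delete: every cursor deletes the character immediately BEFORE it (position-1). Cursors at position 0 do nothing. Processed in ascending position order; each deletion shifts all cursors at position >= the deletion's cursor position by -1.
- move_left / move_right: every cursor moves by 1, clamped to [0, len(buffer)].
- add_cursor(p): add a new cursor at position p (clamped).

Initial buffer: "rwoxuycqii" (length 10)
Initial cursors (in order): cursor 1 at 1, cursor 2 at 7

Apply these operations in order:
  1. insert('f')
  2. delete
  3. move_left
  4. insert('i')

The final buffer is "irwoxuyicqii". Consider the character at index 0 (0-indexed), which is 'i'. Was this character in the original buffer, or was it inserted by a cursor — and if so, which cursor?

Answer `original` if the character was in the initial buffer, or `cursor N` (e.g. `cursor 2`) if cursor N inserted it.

After op 1 (insert('f')): buffer="rfwoxuycfqii" (len 12), cursors c1@2 c2@9, authorship .1......2...
After op 2 (delete): buffer="rwoxuycqii" (len 10), cursors c1@1 c2@7, authorship ..........
After op 3 (move_left): buffer="rwoxuycqii" (len 10), cursors c1@0 c2@6, authorship ..........
After op 4 (insert('i')): buffer="irwoxuyicqii" (len 12), cursors c1@1 c2@8, authorship 1......2....
Authorship (.=original, N=cursor N): 1 . . . . . . 2 . . . .
Index 0: author = 1

Answer: cursor 1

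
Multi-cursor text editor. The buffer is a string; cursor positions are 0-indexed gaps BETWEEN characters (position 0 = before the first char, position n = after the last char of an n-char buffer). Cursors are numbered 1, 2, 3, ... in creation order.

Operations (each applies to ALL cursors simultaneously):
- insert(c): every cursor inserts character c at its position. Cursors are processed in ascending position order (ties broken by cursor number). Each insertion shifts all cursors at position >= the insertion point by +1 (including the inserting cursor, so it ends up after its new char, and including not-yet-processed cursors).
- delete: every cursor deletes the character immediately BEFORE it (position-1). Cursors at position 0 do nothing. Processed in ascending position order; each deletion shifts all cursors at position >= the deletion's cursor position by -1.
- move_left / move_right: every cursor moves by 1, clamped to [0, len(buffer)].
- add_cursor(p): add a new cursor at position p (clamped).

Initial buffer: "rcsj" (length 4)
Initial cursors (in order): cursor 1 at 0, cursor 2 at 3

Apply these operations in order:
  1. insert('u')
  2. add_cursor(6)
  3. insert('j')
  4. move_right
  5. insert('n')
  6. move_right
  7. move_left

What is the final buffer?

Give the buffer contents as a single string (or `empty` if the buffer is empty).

Answer: ujrncsujjnjn

Derivation:
After op 1 (insert('u')): buffer="urcsuj" (len 6), cursors c1@1 c2@5, authorship 1...2.
After op 2 (add_cursor(6)): buffer="urcsuj" (len 6), cursors c1@1 c2@5 c3@6, authorship 1...2.
After op 3 (insert('j')): buffer="ujrcsujjj" (len 9), cursors c1@2 c2@7 c3@9, authorship 11...22.3
After op 4 (move_right): buffer="ujrcsujjj" (len 9), cursors c1@3 c2@8 c3@9, authorship 11...22.3
After op 5 (insert('n')): buffer="ujrncsujjnjn" (len 12), cursors c1@4 c2@10 c3@12, authorship 11.1..22.233
After op 6 (move_right): buffer="ujrncsujjnjn" (len 12), cursors c1@5 c2@11 c3@12, authorship 11.1..22.233
After op 7 (move_left): buffer="ujrncsujjnjn" (len 12), cursors c1@4 c2@10 c3@11, authorship 11.1..22.233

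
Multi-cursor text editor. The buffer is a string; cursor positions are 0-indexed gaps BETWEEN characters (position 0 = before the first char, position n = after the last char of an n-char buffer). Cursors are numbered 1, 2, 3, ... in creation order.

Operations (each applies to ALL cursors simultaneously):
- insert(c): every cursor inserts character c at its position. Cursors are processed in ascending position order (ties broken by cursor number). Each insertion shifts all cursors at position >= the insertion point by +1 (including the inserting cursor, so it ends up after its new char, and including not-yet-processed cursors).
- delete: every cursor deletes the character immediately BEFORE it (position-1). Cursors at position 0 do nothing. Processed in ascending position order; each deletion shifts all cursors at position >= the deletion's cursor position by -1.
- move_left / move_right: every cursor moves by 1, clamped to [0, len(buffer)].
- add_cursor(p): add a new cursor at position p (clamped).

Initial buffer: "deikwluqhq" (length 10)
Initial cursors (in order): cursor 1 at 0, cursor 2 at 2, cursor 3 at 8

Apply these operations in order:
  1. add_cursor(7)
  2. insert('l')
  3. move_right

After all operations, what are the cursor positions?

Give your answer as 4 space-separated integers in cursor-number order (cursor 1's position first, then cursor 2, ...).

After op 1 (add_cursor(7)): buffer="deikwluqhq" (len 10), cursors c1@0 c2@2 c4@7 c3@8, authorship ..........
After op 2 (insert('l')): buffer="ldelikwlulqlhq" (len 14), cursors c1@1 c2@4 c4@10 c3@12, authorship 1..2.....4.3..
After op 3 (move_right): buffer="ldelikwlulqlhq" (len 14), cursors c1@2 c2@5 c4@11 c3@13, authorship 1..2.....4.3..

Answer: 2 5 13 11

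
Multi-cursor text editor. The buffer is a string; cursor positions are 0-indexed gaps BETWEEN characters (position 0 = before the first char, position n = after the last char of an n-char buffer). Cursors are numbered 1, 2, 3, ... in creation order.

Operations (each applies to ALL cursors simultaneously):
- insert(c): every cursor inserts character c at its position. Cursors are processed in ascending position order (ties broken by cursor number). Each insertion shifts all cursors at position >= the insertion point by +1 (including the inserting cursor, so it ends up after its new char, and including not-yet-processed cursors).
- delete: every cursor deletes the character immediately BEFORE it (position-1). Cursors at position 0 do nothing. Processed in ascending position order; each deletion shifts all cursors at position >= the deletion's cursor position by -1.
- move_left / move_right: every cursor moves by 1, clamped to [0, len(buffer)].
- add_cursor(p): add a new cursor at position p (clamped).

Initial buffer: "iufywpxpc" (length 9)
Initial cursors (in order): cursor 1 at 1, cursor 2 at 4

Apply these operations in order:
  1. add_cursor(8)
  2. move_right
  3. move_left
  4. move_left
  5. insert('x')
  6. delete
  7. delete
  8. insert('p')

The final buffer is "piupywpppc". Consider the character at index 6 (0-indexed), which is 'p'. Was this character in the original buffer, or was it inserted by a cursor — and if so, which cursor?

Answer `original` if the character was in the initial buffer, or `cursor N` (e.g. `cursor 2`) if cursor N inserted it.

After op 1 (add_cursor(8)): buffer="iufywpxpc" (len 9), cursors c1@1 c2@4 c3@8, authorship .........
After op 2 (move_right): buffer="iufywpxpc" (len 9), cursors c1@2 c2@5 c3@9, authorship .........
After op 3 (move_left): buffer="iufywpxpc" (len 9), cursors c1@1 c2@4 c3@8, authorship .........
After op 4 (move_left): buffer="iufywpxpc" (len 9), cursors c1@0 c2@3 c3@7, authorship .........
After op 5 (insert('x')): buffer="xiufxywpxxpc" (len 12), cursors c1@1 c2@5 c3@10, authorship 1...2....3..
After op 6 (delete): buffer="iufywpxpc" (len 9), cursors c1@0 c2@3 c3@7, authorship .........
After op 7 (delete): buffer="iuywppc" (len 7), cursors c1@0 c2@2 c3@5, authorship .......
After op 8 (insert('p')): buffer="piupywpppc" (len 10), cursors c1@1 c2@4 c3@8, authorship 1..2...3..
Authorship (.=original, N=cursor N): 1 . . 2 . . . 3 . .
Index 6: author = original

Answer: original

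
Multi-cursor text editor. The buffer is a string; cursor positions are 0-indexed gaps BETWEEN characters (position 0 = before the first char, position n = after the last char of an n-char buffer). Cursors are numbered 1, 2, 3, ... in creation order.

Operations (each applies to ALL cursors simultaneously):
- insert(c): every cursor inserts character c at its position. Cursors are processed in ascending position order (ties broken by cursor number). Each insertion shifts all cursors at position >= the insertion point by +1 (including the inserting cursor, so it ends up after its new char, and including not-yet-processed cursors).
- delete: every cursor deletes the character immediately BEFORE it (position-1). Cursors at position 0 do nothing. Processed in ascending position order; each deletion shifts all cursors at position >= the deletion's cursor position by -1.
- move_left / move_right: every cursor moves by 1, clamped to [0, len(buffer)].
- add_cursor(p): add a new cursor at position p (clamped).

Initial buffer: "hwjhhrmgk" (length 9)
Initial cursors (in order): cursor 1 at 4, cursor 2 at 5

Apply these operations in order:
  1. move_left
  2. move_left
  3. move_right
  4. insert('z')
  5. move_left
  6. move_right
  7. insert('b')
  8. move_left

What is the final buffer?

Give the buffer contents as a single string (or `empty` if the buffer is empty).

Answer: hwjzbhzbhrmgk

Derivation:
After op 1 (move_left): buffer="hwjhhrmgk" (len 9), cursors c1@3 c2@4, authorship .........
After op 2 (move_left): buffer="hwjhhrmgk" (len 9), cursors c1@2 c2@3, authorship .........
After op 3 (move_right): buffer="hwjhhrmgk" (len 9), cursors c1@3 c2@4, authorship .........
After op 4 (insert('z')): buffer="hwjzhzhrmgk" (len 11), cursors c1@4 c2@6, authorship ...1.2.....
After op 5 (move_left): buffer="hwjzhzhrmgk" (len 11), cursors c1@3 c2@5, authorship ...1.2.....
After op 6 (move_right): buffer="hwjzhzhrmgk" (len 11), cursors c1@4 c2@6, authorship ...1.2.....
After op 7 (insert('b')): buffer="hwjzbhzbhrmgk" (len 13), cursors c1@5 c2@8, authorship ...11.22.....
After op 8 (move_left): buffer="hwjzbhzbhrmgk" (len 13), cursors c1@4 c2@7, authorship ...11.22.....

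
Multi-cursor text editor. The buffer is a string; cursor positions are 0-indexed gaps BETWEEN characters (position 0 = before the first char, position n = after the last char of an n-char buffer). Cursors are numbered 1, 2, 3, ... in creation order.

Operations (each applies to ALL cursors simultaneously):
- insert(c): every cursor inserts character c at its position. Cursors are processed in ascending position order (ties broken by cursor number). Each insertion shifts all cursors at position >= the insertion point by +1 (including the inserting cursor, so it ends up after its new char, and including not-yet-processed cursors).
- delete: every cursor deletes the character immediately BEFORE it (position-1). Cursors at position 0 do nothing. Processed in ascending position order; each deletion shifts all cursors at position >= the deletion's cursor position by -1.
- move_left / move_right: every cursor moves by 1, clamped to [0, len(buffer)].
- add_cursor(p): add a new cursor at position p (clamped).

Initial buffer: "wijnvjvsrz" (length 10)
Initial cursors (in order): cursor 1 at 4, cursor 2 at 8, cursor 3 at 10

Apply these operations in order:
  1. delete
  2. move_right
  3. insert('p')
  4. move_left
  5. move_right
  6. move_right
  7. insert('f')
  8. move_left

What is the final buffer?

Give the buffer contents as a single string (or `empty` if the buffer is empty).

Answer: wijvpjfvrppff

Derivation:
After op 1 (delete): buffer="wijvjvr" (len 7), cursors c1@3 c2@6 c3@7, authorship .......
After op 2 (move_right): buffer="wijvjvr" (len 7), cursors c1@4 c2@7 c3@7, authorship .......
After op 3 (insert('p')): buffer="wijvpjvrpp" (len 10), cursors c1@5 c2@10 c3@10, authorship ....1...23
After op 4 (move_left): buffer="wijvpjvrpp" (len 10), cursors c1@4 c2@9 c3@9, authorship ....1...23
After op 5 (move_right): buffer="wijvpjvrpp" (len 10), cursors c1@5 c2@10 c3@10, authorship ....1...23
After op 6 (move_right): buffer="wijvpjvrpp" (len 10), cursors c1@6 c2@10 c3@10, authorship ....1...23
After op 7 (insert('f')): buffer="wijvpjfvrppff" (len 13), cursors c1@7 c2@13 c3@13, authorship ....1.1..2323
After op 8 (move_left): buffer="wijvpjfvrppff" (len 13), cursors c1@6 c2@12 c3@12, authorship ....1.1..2323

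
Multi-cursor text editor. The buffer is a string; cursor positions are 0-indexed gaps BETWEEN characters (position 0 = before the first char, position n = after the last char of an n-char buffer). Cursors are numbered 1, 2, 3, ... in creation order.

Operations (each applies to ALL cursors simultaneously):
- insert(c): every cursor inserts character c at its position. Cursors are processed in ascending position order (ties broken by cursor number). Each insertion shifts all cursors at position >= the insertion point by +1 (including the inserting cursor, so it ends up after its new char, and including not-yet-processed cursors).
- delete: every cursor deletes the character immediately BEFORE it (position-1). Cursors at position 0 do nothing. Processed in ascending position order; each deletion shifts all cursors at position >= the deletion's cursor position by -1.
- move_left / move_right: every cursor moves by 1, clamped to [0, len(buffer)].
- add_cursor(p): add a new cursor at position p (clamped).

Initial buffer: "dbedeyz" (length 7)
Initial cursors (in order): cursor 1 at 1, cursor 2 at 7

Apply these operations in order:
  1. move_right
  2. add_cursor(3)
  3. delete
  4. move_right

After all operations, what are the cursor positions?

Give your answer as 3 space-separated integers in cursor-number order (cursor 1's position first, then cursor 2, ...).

After op 1 (move_right): buffer="dbedeyz" (len 7), cursors c1@2 c2@7, authorship .......
After op 2 (add_cursor(3)): buffer="dbedeyz" (len 7), cursors c1@2 c3@3 c2@7, authorship .......
After op 3 (delete): buffer="ddey" (len 4), cursors c1@1 c3@1 c2@4, authorship ....
After op 4 (move_right): buffer="ddey" (len 4), cursors c1@2 c3@2 c2@4, authorship ....

Answer: 2 4 2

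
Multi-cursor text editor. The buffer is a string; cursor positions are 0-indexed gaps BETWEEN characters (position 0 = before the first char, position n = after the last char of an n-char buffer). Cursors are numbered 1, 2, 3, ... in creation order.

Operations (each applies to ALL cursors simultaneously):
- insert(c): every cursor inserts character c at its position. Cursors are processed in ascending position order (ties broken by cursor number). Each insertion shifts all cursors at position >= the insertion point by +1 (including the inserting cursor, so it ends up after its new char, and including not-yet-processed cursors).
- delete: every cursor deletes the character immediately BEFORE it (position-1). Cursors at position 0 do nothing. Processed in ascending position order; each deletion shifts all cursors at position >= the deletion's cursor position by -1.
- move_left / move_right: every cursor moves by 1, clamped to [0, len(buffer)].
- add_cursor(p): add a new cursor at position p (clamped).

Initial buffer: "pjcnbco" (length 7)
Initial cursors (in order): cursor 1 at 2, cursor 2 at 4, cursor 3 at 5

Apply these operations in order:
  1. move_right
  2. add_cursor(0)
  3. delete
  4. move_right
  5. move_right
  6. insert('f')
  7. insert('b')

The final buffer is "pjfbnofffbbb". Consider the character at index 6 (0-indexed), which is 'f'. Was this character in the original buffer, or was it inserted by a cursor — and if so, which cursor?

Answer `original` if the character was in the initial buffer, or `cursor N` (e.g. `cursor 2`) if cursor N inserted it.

Answer: cursor 1

Derivation:
After op 1 (move_right): buffer="pjcnbco" (len 7), cursors c1@3 c2@5 c3@6, authorship .......
After op 2 (add_cursor(0)): buffer="pjcnbco" (len 7), cursors c4@0 c1@3 c2@5 c3@6, authorship .......
After op 3 (delete): buffer="pjno" (len 4), cursors c4@0 c1@2 c2@3 c3@3, authorship ....
After op 4 (move_right): buffer="pjno" (len 4), cursors c4@1 c1@3 c2@4 c3@4, authorship ....
After op 5 (move_right): buffer="pjno" (len 4), cursors c4@2 c1@4 c2@4 c3@4, authorship ....
After op 6 (insert('f')): buffer="pjfnofff" (len 8), cursors c4@3 c1@8 c2@8 c3@8, authorship ..4..123
After op 7 (insert('b')): buffer="pjfbnofffbbb" (len 12), cursors c4@4 c1@12 c2@12 c3@12, authorship ..44..123123
Authorship (.=original, N=cursor N): . . 4 4 . . 1 2 3 1 2 3
Index 6: author = 1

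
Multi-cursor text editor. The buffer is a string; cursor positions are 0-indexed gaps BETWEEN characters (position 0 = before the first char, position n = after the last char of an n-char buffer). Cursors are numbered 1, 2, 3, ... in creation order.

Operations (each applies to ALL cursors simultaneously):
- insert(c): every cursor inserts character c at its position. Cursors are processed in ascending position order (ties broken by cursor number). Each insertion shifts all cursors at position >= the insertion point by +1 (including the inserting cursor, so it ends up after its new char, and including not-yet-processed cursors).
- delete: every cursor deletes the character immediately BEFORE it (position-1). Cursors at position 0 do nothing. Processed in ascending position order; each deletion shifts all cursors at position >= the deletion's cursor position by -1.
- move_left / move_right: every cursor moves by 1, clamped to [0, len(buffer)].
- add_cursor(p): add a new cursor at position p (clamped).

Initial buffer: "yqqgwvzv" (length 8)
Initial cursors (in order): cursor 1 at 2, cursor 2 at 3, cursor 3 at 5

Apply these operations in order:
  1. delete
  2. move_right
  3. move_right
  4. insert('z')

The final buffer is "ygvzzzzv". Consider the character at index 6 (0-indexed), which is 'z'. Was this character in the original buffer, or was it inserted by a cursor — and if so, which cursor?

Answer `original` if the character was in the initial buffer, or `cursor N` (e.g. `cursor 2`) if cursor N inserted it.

After op 1 (delete): buffer="ygvzv" (len 5), cursors c1@1 c2@1 c3@2, authorship .....
After op 2 (move_right): buffer="ygvzv" (len 5), cursors c1@2 c2@2 c3@3, authorship .....
After op 3 (move_right): buffer="ygvzv" (len 5), cursors c1@3 c2@3 c3@4, authorship .....
After op 4 (insert('z')): buffer="ygvzzzzv" (len 8), cursors c1@5 c2@5 c3@7, authorship ...12.3.
Authorship (.=original, N=cursor N): . . . 1 2 . 3 .
Index 6: author = 3

Answer: cursor 3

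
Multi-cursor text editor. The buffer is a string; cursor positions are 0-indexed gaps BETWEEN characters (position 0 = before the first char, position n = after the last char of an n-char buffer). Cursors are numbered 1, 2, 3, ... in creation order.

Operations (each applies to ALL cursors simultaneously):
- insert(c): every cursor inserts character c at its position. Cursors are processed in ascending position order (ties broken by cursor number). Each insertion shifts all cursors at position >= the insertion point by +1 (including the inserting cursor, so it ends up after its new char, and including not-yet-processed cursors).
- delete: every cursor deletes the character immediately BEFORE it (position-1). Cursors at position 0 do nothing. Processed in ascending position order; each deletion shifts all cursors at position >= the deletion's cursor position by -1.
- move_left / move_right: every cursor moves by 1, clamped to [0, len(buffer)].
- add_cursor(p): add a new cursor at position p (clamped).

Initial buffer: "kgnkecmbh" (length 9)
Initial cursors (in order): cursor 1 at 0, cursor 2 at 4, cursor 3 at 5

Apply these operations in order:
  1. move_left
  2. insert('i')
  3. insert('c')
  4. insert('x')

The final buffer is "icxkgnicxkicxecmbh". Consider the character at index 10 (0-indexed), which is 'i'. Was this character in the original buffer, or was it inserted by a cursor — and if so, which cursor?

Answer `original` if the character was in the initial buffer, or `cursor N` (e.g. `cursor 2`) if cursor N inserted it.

Answer: cursor 3

Derivation:
After op 1 (move_left): buffer="kgnkecmbh" (len 9), cursors c1@0 c2@3 c3@4, authorship .........
After op 2 (insert('i')): buffer="ikgnikiecmbh" (len 12), cursors c1@1 c2@5 c3@7, authorship 1...2.3.....
After op 3 (insert('c')): buffer="ickgnickicecmbh" (len 15), cursors c1@2 c2@7 c3@10, authorship 11...22.33.....
After op 4 (insert('x')): buffer="icxkgnicxkicxecmbh" (len 18), cursors c1@3 c2@9 c3@13, authorship 111...222.333.....
Authorship (.=original, N=cursor N): 1 1 1 . . . 2 2 2 . 3 3 3 . . . . .
Index 10: author = 3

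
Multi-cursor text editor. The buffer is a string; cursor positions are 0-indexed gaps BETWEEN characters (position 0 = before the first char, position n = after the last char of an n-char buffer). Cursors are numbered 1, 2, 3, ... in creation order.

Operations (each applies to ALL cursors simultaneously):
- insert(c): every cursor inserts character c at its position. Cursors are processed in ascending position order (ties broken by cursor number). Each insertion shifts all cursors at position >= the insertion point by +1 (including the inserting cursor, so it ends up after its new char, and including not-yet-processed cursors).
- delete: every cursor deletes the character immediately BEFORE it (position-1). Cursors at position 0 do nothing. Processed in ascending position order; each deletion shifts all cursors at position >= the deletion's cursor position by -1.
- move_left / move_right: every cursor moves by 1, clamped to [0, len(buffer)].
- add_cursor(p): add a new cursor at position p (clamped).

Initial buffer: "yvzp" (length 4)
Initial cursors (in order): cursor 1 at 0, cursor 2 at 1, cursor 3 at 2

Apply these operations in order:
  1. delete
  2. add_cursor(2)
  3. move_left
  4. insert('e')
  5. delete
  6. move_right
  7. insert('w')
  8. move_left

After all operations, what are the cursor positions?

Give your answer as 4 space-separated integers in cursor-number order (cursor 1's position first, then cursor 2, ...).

Answer: 3 3 3 5

Derivation:
After op 1 (delete): buffer="zp" (len 2), cursors c1@0 c2@0 c3@0, authorship ..
After op 2 (add_cursor(2)): buffer="zp" (len 2), cursors c1@0 c2@0 c3@0 c4@2, authorship ..
After op 3 (move_left): buffer="zp" (len 2), cursors c1@0 c2@0 c3@0 c4@1, authorship ..
After op 4 (insert('e')): buffer="eeezep" (len 6), cursors c1@3 c2@3 c3@3 c4@5, authorship 123.4.
After op 5 (delete): buffer="zp" (len 2), cursors c1@0 c2@0 c3@0 c4@1, authorship ..
After op 6 (move_right): buffer="zp" (len 2), cursors c1@1 c2@1 c3@1 c4@2, authorship ..
After op 7 (insert('w')): buffer="zwwwpw" (len 6), cursors c1@4 c2@4 c3@4 c4@6, authorship .123.4
After op 8 (move_left): buffer="zwwwpw" (len 6), cursors c1@3 c2@3 c3@3 c4@5, authorship .123.4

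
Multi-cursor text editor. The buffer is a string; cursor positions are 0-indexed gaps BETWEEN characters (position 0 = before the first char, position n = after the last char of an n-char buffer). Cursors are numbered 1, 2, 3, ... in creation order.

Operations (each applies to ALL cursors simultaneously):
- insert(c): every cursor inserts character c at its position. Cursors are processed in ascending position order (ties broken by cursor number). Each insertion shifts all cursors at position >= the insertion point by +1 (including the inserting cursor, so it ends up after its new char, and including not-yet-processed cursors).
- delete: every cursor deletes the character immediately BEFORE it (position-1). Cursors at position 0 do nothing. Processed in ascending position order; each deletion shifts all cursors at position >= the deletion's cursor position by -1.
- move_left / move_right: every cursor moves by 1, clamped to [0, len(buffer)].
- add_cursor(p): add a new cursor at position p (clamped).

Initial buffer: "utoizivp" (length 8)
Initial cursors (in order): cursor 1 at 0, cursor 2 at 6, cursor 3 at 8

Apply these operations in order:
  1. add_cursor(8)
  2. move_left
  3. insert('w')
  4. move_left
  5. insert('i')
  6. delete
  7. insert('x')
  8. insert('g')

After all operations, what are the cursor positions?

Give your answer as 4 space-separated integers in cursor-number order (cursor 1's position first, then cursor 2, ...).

Answer: 2 10 18 18

Derivation:
After op 1 (add_cursor(8)): buffer="utoizivp" (len 8), cursors c1@0 c2@6 c3@8 c4@8, authorship ........
After op 2 (move_left): buffer="utoizivp" (len 8), cursors c1@0 c2@5 c3@7 c4@7, authorship ........
After op 3 (insert('w')): buffer="wutoizwivwwp" (len 12), cursors c1@1 c2@7 c3@11 c4@11, authorship 1.....2..34.
After op 4 (move_left): buffer="wutoizwivwwp" (len 12), cursors c1@0 c2@6 c3@10 c4@10, authorship 1.....2..34.
After op 5 (insert('i')): buffer="iwutoiziwivwiiwp" (len 16), cursors c1@1 c2@8 c3@14 c4@14, authorship 11.....22..3344.
After op 6 (delete): buffer="wutoizwivwwp" (len 12), cursors c1@0 c2@6 c3@10 c4@10, authorship 1.....2..34.
After op 7 (insert('x')): buffer="xwutoizxwivwxxwp" (len 16), cursors c1@1 c2@8 c3@14 c4@14, authorship 11.....22..3344.
After op 8 (insert('g')): buffer="xgwutoizxgwivwxxggwp" (len 20), cursors c1@2 c2@10 c3@18 c4@18, authorship 111.....222..334344.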